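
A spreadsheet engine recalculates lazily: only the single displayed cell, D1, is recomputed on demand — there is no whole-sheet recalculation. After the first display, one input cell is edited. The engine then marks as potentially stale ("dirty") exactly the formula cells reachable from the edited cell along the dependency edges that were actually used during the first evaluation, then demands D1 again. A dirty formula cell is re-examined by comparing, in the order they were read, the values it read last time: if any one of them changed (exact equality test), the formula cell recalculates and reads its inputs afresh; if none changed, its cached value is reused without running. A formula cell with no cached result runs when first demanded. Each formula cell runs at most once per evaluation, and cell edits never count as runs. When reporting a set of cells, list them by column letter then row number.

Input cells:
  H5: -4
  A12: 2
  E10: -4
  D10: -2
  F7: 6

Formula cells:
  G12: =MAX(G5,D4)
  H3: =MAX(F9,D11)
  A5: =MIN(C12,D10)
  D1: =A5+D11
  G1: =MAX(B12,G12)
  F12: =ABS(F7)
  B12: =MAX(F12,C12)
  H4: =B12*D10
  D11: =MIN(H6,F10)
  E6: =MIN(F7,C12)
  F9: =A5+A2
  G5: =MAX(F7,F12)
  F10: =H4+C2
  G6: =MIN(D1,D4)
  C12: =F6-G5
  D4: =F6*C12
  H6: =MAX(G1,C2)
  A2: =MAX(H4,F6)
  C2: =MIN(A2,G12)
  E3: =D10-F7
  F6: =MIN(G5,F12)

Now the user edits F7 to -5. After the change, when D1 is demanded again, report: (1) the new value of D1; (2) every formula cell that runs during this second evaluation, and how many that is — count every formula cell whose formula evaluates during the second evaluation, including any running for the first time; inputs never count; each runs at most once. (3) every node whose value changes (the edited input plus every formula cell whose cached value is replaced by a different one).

First evaluation (everything demanded from the output):
  F12 = ABS(6) = 6
  G5 = MAX(6, 6) = 6
  F6 = MIN(6, 6) = 6
  C12 = 6 - 6 = 0
  A5 = MIN(0, -2) = -2
  B12 = MAX(6, 0) = 6
  D4 = 6 * 0 = 0
  G12 = MAX(6, 0) = 6
  G1 = MAX(6, 6) = 6
  H4 = 6 * -2 = -12
  A2 = MAX(-12, 6) = 6
  C2 = MIN(6, 6) = 6
  F10 = -12 + 6 = -6
  H6 = MAX(6, 6) = 6
  D11 = MIN(6, -6) = -6
  D1 = -2 + -6 = -8

Propagation after the edit:
  F12: runs — F7 6->-5; result 5.
  G5: runs — F7 6->-5; F12 6->5; result 5.
  F6: runs — G5 6->5; F12 6->5; result 5.
  C12: runs — F6 6->5; G5 6->5; result 0 (same value as before).
  A5: checked — values it read are unchanged (C12 unchanged, D10 unchanged); reused cached -2 without running.
  B12: runs — F12 6->5; result 5.
  D4: runs — F6 6->5; result 0 (same value as before).
  G12: runs — G5 6->5; result 5.
  G1: runs — B12 6->5; G12 6->5; result 5.
  H4: runs — B12 6->5; result -10.
  A2: runs — H4 -12->-10; F6 6->5; result 5.
  C2: runs — A2 6->5; G12 6->5; result 5.
  F10: runs — H4 -12->-10; C2 6->5; result -5.
  H6: runs — G1 6->5; C2 6->5; result 5.
  D11: runs — H6 6->5; F10 -6->-5; result -5.
  D1: runs — D11 -6->-5; result -7.

Key observation: the cutoff stops propagation at A5 — its inputs' values are unchanged, so it reuses its cache.

New value of D1: -7.
Formula cells that run: A2, B12, C2, C12, D1, D4, D11, F6, F10, F12, G1, G5, G12, H4, H6 — 15 in total.
Values that change: A2, B12, C2, D1, D11, F6, F7, F10, F12, G1, G5, G12, H4, H6.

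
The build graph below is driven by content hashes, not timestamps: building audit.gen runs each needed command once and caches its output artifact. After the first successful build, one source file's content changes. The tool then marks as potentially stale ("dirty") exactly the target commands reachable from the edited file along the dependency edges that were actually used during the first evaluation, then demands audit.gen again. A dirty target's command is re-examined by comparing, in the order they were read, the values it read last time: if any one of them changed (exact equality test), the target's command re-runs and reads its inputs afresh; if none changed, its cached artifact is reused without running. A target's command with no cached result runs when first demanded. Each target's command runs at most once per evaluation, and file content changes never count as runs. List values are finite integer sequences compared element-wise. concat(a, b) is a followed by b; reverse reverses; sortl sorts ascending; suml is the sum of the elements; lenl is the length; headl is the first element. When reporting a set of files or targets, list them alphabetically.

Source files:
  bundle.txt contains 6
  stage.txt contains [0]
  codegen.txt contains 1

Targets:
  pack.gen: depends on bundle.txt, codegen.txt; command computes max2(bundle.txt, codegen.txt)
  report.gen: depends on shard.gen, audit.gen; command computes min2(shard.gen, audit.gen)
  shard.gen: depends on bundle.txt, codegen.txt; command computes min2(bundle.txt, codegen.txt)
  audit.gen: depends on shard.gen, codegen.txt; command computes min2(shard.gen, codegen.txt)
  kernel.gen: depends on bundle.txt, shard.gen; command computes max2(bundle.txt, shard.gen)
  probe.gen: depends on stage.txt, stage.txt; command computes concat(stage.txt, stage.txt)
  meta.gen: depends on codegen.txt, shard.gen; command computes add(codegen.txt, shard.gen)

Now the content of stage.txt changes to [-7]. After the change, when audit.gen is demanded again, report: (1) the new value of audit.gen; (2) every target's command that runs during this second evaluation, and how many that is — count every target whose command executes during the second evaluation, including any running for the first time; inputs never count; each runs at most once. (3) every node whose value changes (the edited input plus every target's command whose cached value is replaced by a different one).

Initial pass — values computed on the first demand:
  shard.gen = min2(6, 1) = 1
  audit.gen = min2(1, 1) = 1

Second demand — change propagation:
  no demanded computation ever read stage.txt, so the edit dirties nothing and nothing runs.

The important point: nothing the output needs ever reads stage.txt, so the edit is invisible to it.

audit.gen now evaluates to 1.
Run set: none (0 run).
Changed values: stage.txt.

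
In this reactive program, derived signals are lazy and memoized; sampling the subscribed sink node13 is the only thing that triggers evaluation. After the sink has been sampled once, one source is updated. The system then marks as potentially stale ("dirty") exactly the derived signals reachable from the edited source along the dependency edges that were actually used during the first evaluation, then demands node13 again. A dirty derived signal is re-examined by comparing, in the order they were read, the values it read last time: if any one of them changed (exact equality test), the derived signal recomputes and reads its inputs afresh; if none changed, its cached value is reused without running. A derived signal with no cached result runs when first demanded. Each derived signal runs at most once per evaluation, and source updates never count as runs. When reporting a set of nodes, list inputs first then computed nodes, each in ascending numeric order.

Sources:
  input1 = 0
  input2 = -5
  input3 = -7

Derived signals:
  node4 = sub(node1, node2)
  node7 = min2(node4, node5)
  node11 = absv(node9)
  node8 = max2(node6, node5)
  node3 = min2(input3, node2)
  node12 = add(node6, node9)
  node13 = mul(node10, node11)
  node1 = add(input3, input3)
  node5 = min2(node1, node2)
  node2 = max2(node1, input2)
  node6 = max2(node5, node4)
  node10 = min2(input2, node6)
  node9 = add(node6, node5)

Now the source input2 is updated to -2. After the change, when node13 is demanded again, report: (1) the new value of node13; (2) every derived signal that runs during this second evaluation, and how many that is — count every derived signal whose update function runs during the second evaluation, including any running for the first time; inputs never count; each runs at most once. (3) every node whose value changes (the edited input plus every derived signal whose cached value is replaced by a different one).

Demanding node13 again yields -312.
8 derived signals run: node2, node4, node5, node6, node9, node10, node11, node13.
The nodes whose values change: input2, node2, node4, node6, node9, node10, node11, node13.

First demand of the output computes:
  node1 = add(-7, -7) = -14
  node2 = max2(-14, -5) = -5
  node4 = sub(-14, -5) = -9
  node5 = min2(-14, -5) = -14
  node6 = max2(-14, -9) = -9
  node9 = add(-9, -14) = -23
  node10 = min2(-5, -9) = -9
  node11 = absv(-23) = 23
  node13 = mul(-9, 23) = -207

After the edit, cleaning proceeds:
  node2: a read changed (input2 -5->-2) — executes, giving -2.
  node4: a read changed (node2 -5->-2) — executes, giving -12.
  node5: a read changed (node2 -5->-2) — executes, giving -14 — identical to its old value.
  node6: a read changed (node4 -9->-12) — executes, giving -12.
  node9: a read changed (node6 -9->-12) — executes, giving -26.
  node10: a read changed (input2 -5->-2; node6 -9->-12) — executes, giving -12.
  node11: a read changed (node9 -23->-26) — executes, giving 26.
  node13: a read changed (node10 -9->-12; node11 23->26) — executes, giving -312.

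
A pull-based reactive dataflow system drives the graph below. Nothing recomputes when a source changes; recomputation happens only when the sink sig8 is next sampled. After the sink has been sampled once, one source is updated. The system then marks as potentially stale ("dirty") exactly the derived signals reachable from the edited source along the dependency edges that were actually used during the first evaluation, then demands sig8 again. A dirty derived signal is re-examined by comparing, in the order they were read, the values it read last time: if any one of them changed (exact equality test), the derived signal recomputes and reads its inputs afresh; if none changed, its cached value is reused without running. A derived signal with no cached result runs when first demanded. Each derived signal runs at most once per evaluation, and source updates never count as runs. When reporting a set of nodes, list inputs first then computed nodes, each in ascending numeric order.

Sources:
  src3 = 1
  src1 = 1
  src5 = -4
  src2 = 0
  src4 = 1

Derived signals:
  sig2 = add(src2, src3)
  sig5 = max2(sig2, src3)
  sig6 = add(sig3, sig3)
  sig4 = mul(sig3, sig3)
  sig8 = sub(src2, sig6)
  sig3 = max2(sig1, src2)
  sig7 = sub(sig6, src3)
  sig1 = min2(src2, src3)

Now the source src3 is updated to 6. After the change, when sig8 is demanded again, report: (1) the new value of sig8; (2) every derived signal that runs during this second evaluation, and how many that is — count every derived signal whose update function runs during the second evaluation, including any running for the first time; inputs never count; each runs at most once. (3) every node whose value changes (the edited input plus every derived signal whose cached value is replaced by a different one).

New value of sig8: 0.
Derived signals that run: sig1 — 1 in total.
Values that change: src3.
Key observation: the change is absorbed at sig1 — it re-runs but produces the same value, and the output's value is unchanged.

First evaluation (everything demanded from the output):
  sig1 = min2(0, 1) = 0
  sig3 = max2(0, 0) = 0
  sig6 = add(0, 0) = 0
  sig8 = sub(0, 0) = 0

Propagation after the edit:
  sig1: runs — src3 1->6; result 0 (same value as before).
  sig3: checked — values it read are unchanged (sig1 unchanged, src2 unchanged); reused cached 0 without running.
  sig6: checked — values it read are unchanged (sig3 unchanged, sig3 unchanged); reused cached 0 without running.
  sig8: checked — values it read are unchanged (src2 unchanged, sig6 unchanged); reused cached 0 without running.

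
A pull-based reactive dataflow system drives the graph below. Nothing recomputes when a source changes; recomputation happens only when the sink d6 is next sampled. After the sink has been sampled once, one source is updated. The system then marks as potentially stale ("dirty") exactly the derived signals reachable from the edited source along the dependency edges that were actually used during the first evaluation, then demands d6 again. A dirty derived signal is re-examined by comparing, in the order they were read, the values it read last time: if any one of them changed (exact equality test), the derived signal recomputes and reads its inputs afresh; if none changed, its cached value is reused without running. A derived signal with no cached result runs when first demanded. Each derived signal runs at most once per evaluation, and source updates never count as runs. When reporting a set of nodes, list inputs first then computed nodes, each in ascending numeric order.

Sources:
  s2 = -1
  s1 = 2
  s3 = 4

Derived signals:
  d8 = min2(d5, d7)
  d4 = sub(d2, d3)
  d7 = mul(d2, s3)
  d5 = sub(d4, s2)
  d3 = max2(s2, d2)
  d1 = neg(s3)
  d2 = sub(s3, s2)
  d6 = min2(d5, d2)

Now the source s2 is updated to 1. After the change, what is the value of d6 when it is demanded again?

New value of d6: -1.

First evaluation (everything demanded from the output):
  d2 = sub(4, -1) = 5
  d3 = max2(-1, 5) = 5
  d4 = sub(5, 5) = 0
  d5 = sub(0, -1) = 1
  d6 = min2(1, 5) = 1

Propagation after the edit:
  d2: runs — s2 -1->1; result 3.
  d3: runs — s2 -1->1; d2 5->3; result 3.
  d4: runs — d2 5->3; d3 5->3; result 0 (same value as before).
  d5: runs — s2 -1->1; result -1.
  d6: runs — d5 1->-1; d2 5->3; result -1.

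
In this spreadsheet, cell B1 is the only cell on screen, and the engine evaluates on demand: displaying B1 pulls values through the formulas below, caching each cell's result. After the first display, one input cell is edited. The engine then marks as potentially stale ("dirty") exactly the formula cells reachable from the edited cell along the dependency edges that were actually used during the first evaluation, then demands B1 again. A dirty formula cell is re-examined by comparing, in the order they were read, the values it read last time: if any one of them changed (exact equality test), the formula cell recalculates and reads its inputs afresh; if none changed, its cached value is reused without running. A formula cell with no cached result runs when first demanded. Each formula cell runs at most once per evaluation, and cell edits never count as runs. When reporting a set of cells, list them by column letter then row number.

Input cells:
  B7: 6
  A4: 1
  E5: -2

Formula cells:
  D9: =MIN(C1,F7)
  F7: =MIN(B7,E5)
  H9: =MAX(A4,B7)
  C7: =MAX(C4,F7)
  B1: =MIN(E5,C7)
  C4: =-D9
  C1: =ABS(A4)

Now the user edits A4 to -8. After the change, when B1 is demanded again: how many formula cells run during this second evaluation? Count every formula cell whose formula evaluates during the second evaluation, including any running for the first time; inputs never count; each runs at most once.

Run set: C1, D9 (2 run).
The important point: D9 recomputes to an identical value, and the output ends up unchanged.

Initial pass — values computed on the first demand:
  C1 = ABS(1) = 1
  F7 = MIN(6, -2) = -2
  D9 = MIN(1, -2) = -2
  C4 = -(-2) = 2
  C7 = MAX(2, -2) = 2
  B1 = MIN(-2, 2) = -2

Second demand — change propagation:
  C1: re-runs because A4 1->-8; new result 8.
  D9: re-runs because C1 1->8; new result -2 (unchanged).
  C4: re-examined; everything it read last time is the same (D9 unchanged) — cache 2 kept, no run.
  C7: re-examined; everything it read last time is the same (C4 unchanged, F7 unchanged) — cache 2 kept, no run.
  B1: re-examined; everything it read last time is the same (E5 unchanged, C7 unchanged) — cache -2 kept, no run.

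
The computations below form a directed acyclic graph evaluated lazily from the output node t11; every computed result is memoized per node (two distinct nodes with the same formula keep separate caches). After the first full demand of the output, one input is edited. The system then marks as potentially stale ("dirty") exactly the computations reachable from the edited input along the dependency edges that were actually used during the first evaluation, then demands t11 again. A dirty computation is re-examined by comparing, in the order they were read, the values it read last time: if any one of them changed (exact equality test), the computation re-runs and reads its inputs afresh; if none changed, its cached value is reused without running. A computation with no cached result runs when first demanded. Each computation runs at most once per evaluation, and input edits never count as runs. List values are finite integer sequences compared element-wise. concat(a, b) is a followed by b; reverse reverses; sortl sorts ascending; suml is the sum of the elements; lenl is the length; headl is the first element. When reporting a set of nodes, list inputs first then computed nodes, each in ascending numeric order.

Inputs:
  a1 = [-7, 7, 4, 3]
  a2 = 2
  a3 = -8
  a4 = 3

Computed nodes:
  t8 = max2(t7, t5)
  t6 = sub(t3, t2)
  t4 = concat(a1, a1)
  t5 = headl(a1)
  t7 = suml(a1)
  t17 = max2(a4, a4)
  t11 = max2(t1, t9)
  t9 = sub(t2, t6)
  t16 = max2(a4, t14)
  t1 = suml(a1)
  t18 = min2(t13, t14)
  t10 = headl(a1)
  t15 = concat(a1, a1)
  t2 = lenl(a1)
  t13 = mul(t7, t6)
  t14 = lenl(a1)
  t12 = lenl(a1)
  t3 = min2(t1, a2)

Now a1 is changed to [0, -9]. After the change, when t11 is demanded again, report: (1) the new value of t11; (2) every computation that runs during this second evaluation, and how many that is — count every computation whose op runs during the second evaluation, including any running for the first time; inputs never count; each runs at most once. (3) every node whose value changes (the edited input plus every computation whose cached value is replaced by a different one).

Demanding t11 again yields 13.
6 computations run: t1, t2, t3, t6, t9, t11.
The nodes whose values change: a1, t1, t2, t3, t6, t9, t11.

First demand of the output computes:
  t1 = suml([-7, 7, 4, 3]) = 7
  t2 = lenl([-7, 7, 4, 3]) = 4
  t3 = min2(7, 2) = 2
  t6 = sub(2, 4) = -2
  t9 = sub(4, -2) = 6
  t11 = max2(7, 6) = 7

After the edit, cleaning proceeds:
  t1: a read changed (a1 [-7, 7, 4, 3]->[0, -9]) — executes, giving -9.
  t2: a read changed (a1 [-7, 7, 4, 3]->[0, -9]) — executes, giving 2.
  t3: a read changed (t1 7->-9) — executes, giving -9.
  t6: a read changed (t3 2->-9; t2 4->2) — executes, giving -11.
  t9: a read changed (t2 4->2; t6 -2->-11) — executes, giving 13.
  t11: a read changed (t1 7->-9; t9 6->13) — executes, giving 13.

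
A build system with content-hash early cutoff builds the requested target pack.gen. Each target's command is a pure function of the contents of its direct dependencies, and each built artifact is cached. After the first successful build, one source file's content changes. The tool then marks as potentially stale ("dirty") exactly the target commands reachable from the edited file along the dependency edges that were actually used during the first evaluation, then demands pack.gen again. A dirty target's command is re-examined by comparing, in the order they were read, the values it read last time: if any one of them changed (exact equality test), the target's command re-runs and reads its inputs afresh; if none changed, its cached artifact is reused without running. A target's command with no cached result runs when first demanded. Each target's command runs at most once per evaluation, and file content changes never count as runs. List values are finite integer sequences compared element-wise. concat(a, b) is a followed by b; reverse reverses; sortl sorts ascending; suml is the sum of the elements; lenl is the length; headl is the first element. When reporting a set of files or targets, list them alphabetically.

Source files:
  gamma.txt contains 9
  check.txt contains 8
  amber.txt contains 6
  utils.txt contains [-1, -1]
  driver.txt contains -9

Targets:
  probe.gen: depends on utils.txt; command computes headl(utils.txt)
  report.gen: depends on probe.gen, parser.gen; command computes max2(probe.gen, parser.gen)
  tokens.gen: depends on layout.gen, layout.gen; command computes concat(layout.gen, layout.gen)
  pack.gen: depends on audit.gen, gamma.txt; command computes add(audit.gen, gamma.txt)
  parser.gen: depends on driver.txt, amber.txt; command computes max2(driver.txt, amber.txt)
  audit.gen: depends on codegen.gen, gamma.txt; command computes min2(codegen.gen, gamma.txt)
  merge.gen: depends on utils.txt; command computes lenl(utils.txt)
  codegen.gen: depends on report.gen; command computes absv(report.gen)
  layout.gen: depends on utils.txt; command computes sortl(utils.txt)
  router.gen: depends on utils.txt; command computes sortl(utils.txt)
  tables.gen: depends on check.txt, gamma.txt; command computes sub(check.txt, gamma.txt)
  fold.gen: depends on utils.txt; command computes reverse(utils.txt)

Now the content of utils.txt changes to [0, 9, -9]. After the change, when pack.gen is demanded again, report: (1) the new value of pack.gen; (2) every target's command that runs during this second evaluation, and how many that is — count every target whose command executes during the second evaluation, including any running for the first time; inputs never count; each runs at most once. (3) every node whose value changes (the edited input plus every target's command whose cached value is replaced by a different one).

New value of pack.gen: 15.
Target commands that run: probe.gen, report.gen — 2 in total.
Values that change: probe.gen, utils.txt.
Key observation: the change is absorbed at report.gen — it re-runs but produces the same value, and the output's value is unchanged.

First evaluation (everything demanded from the output):
  parser.gen = max2(-9, 6) = 6
  probe.gen = headl([-1, -1]) = -1
  report.gen = max2(-1, 6) = 6
  codegen.gen = absv(6) = 6
  audit.gen = min2(6, 9) = 6
  pack.gen = add(6, 9) = 15

Propagation after the edit:
  probe.gen: runs — utils.txt [-1, -1]->[0, 9, -9]; result 0.
  report.gen: runs — probe.gen -1->0; result 6 (same value as before).
  codegen.gen: checked — values it read are unchanged (report.gen unchanged); reused cached 6 without running.
  audit.gen: checked — values it read are unchanged (codegen.gen unchanged, gamma.txt unchanged); reused cached 6 without running.
  pack.gen: checked — values it read are unchanged (audit.gen unchanged, gamma.txt unchanged); reused cached 15 without running.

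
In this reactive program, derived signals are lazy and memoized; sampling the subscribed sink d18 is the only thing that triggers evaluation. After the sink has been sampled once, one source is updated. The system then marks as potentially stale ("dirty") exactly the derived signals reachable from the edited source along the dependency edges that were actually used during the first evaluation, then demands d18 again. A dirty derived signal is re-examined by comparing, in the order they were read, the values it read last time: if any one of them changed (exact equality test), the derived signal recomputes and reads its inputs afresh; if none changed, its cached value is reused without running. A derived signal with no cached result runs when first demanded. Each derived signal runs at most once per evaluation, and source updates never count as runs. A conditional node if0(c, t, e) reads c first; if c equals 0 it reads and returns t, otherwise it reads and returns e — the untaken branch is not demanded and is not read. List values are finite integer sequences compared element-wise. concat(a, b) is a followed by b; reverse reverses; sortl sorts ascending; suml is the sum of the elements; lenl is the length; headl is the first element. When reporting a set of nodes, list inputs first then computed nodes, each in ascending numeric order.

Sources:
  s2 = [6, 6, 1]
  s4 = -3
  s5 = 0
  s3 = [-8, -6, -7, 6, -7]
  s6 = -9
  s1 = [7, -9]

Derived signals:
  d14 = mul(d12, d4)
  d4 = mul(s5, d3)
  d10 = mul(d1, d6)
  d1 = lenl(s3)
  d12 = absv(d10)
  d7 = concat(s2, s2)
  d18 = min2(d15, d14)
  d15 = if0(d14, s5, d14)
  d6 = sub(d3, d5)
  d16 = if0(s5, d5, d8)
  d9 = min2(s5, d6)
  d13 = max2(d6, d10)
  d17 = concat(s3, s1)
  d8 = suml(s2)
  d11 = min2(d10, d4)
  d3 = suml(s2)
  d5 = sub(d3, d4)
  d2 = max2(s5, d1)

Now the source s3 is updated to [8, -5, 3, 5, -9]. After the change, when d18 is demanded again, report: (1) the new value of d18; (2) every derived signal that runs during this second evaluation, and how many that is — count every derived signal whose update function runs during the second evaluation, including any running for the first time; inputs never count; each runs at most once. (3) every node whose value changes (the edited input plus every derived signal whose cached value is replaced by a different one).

Demanding d18 again yields 0.
1 derived signals run: d1.
The nodes whose values change: s3.
Note the absorption at d1: it re-runs yet its value is the same, leaving the output's value untouched.

First demand of the output computes:
  d1 = lenl([-8, -6, -7, 6, -7]) = 5
  d3 = suml([6, 6, 1]) = 13
  d4 = mul(0, 13) = 0
  d5 = sub(13, 0) = 13
  d6 = sub(13, 13) = 0
  d10 = mul(5, 0) = 0
  d12 = absv(0) = 0
  d14 = mul(0, 0) = 0
  d15 = if0(d14=0 -> then branch s5) = 0
  d18 = min2(0, 0) = 0

After the edit, cleaning proceeds:
  d1: a read changed (s3 [-8, -6, -7, 6, -7]->[8, -5, 3, 5, -9]) — executes, giving 5 — identical to its old value.
  d10: dirty, but its reads are unchanged (d1 unchanged, d6 unchanged); cached 0 stands.
  d12: dirty, but its reads are unchanged (d10 unchanged); cached 0 stands.
  d14: dirty, but its reads are unchanged (d12 unchanged, d4 unchanged); cached 0 stands.
  d15: dirty, but its reads are unchanged (d14 unchanged, s5 unchanged); cached 0 stands.
  d18: dirty, but its reads are unchanged (d15 unchanged, d14 unchanged); cached 0 stands.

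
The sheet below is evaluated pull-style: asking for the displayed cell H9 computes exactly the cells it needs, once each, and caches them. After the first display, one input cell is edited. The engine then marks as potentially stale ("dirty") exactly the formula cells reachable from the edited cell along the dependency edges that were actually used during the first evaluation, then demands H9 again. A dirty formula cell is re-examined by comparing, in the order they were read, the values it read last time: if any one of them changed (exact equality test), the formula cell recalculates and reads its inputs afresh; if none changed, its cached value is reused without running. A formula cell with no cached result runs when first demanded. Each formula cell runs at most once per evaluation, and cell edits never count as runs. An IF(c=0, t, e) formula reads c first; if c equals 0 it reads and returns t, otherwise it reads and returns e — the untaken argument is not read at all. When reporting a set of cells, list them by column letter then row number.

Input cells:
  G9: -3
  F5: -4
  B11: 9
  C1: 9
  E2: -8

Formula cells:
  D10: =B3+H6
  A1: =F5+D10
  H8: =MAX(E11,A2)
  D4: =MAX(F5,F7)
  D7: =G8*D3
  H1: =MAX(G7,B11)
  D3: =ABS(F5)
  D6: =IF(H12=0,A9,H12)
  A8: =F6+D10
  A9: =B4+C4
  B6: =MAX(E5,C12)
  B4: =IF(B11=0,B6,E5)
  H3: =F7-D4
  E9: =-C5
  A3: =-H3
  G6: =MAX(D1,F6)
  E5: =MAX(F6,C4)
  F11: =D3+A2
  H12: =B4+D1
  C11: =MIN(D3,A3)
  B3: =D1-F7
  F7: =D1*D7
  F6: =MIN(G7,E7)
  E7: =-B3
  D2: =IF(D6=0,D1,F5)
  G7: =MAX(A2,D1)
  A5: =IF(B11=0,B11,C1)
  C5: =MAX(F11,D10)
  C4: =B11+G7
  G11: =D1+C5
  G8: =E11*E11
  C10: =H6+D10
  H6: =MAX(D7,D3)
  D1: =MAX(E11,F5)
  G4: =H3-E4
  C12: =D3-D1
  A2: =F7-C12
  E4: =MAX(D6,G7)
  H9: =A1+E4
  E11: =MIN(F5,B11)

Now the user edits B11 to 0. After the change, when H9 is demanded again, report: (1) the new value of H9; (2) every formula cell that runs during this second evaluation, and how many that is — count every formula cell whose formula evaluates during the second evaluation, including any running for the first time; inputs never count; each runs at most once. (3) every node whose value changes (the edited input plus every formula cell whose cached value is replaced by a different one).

First demand of the output computes:
  D3 = ABS(-4) = 4
  E11 = MIN(-4, 9) = -4
  D1 = MAX(-4, -4) = -4
  C12 = 4 - -4 = 8
  G8 = -4 * -4 = 16
  D7 = 16 * 4 = 64
  F7 = -4 * 64 = -256
  A2 = -256 - 8 = -264
  B3 = -4 - -256 = 252
  E7 = -(252) = -252
  G7 = MAX(-264, -4) = -4
  C4 = 9 + -4 = 5
  F6 = MIN(-4, -252) = -252
  E5 = MAX(-252, 5) = 5
  B4 = IF(B11=0: B11=9 -> else branch E5) = 5
  H6 = MAX(64, 4) = 64
  D10 = 252 + 64 = 316
  A1 = -4 + 316 = 312
  H12 = 5 + -4 = 1
  D6 = IF(H12=0: H12=1 -> else branch H12) = 1
  E4 = MAX(1, -4) = 1
  H9 = 312 + 1 = 313

After the edit, cleaning proceeds:
  E11: a read changed (B11 9->0) — executes, giving -4 — identical to its old value.
  D1: dirty, but its reads are unchanged (E11 unchanged, F5 unchanged); cached -4 stands.
  C12: dirty, but its reads are unchanged (D3 unchanged, D1 unchanged); cached 8 stands.
  G8: dirty, but its reads are unchanged (E11 unchanged, E11 unchanged); cached 16 stands.
  D7: dirty, but its reads are unchanged (G8 unchanged, D3 unchanged); cached 64 stands.
  F7: dirty, but its reads are unchanged (D1 unchanged, D7 unchanged); cached -256 stands.
  A2: dirty, but its reads are unchanged (F7 unchanged, C12 unchanged); cached -264 stands.
  B3: dirty, but its reads are unchanged (D1 unchanged, F7 unchanged); cached 252 stands.
  E7: dirty, but its reads are unchanged (B3 unchanged); cached -252 stands.
  G7: dirty, but its reads are unchanged (A2 unchanged, D1 unchanged); cached -4 stands.
  C4: a read changed (B11 9->0) — executes, giving -4.
  F6: dirty, but its reads are unchanged (G7 unchanged, E7 unchanged); cached -252 stands.
  E5: a read changed (C4 5->-4) — executes, giving -4.
  B6: had never run; runs now, result 8.
  B4: a read changed (B11 9->0; E5 5->-4) — executes, giving 8.
  H6: dirty, but its reads are unchanged (D7 unchanged, D3 unchanged); cached 64 stands.
  D10: dirty, but its reads are unchanged (B3 unchanged, H6 unchanged); cached 316 stands.
  A1: dirty, but its reads are unchanged (F5 unchanged, D10 unchanged); cached 312 stands.
  H12: a read changed (B4 5->8) — executes, giving 4.
  D6: a read changed (H12 1->4; H12 1->4) — executes, giving 4.
  E4: a read changed (D6 1->4) — executes, giving 4.
  H9: a read changed (E4 1->4) — executes, giving 316.

Note the branch switch — B6 had no cache and runs now for the first time.

Demanding H9 again yields 316.
9 formula cells run: B4, B6, C4, D6, E4, E5, E11, H9, H12.
The nodes whose values change: B4, B11, C4, D6, E4, E5, H9, H12.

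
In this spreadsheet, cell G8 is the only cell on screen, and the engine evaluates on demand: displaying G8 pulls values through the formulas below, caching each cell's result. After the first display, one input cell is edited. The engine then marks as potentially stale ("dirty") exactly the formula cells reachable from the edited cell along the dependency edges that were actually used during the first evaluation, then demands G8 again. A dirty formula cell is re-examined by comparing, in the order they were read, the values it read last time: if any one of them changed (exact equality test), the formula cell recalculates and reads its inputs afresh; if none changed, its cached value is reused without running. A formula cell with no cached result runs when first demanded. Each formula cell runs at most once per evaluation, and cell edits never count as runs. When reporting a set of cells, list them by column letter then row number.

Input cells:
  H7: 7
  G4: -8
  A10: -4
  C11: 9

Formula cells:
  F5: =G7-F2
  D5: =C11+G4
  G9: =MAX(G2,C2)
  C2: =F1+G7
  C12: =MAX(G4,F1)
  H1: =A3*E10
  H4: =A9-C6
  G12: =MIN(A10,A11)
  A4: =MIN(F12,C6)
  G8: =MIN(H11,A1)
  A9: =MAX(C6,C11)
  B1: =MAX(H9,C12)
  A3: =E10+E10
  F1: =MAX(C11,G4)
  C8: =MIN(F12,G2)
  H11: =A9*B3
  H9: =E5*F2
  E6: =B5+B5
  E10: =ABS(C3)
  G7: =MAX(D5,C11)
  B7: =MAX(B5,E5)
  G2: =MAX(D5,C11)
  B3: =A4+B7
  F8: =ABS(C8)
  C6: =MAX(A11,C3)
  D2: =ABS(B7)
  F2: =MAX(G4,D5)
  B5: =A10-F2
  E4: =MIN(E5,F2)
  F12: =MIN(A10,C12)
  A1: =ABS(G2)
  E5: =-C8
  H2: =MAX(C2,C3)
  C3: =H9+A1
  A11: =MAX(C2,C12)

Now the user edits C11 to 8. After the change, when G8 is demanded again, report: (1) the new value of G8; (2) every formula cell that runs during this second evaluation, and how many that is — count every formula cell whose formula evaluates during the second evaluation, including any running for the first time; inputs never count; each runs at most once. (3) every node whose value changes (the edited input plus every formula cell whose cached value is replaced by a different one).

G8 now evaluates to 0.
Run set: A1, A4, A9, A11, B5, B7, C2, C3, C6, C8, C12, D5, F1, F2, F12, G2, G7, G8, H9, H11 (20 run).
Changed values: A1, A9, A11, B5, C2, C3, C6, C11, C12, D5, F1, F2, G2, G7, H9.
The important point: at E5 every value read last time is unchanged, so the dirty flag clears without a run.

Initial pass — values computed on the first demand:
  D5 = 9 + -8 = 1
  F1 = MAX(9, -8) = 9
  C12 = MAX(-8, 9) = 9
  F2 = MAX(-8, 1) = 1
  B5 = -4 - 1 = -5
  F12 = MIN(-4, 9) = -4
  G2 = MAX(1, 9) = 9
  A1 = ABS(9) = 9
  C8 = MIN(-4, 9) = -4
  E5 = -(-4) = 4
  B7 = MAX(-5, 4) = 4
  G7 = MAX(1, 9) = 9
  C2 = 9 + 9 = 18
  A11 = MAX(18, 9) = 18
  H9 = 4 * 1 = 4
  C3 = 4 + 9 = 13
  C6 = MAX(18, 13) = 18
  A4 = MIN(-4, 18) = -4
  A9 = MAX(18, 9) = 18
  B3 = -4 + 4 = 0
  H11 = 18 * 0 = 0
  G8 = MIN(0, 9) = 0

Second demand — change propagation:
  D5: re-runs because C11 9->8; new result 0.
  F1: re-runs because C11 9->8; new result 8.
  C12: re-runs because F1 9->8; new result 8.
  F2: re-runs because D5 1->0; new result 0.
  B5: re-runs because F2 1->0; new result -4.
  F12: re-runs because C12 9->8; new result -4 (unchanged).
  G2: re-runs because D5 1->0; C11 9->8; new result 8.
  A1: re-runs because G2 9->8; new result 8.
  C8: re-runs because G2 9->8; new result -4 (unchanged).
  E5: re-examined; everything it read last time is the same (C8 unchanged) — cache 4 kept, no run.
  B7: re-runs because B5 -5->-4; new result 4 (unchanged).
  G7: re-runs because D5 1->0; C11 9->8; new result 8.
  C2: re-runs because F1 9->8; G7 9->8; new result 16.
  A11: re-runs because C2 18->16; C12 9->8; new result 16.
  H9: re-runs because F2 1->0; new result 0.
  C3: re-runs because H9 4->0; A1 9->8; new result 8.
  C6: re-runs because A11 18->16; C3 13->8; new result 16.
  A4: re-runs because C6 18->16; new result -4 (unchanged).
  A9: re-runs because C6 18->16; C11 9->8; new result 16.
  B3: re-examined; everything it read last time is the same (A4 unchanged, B7 unchanged) — cache 0 kept, no run.
  H11: re-runs because A9 18->16; new result 0 (unchanged).
  G8: re-runs because A1 9->8; new result 0 (unchanged).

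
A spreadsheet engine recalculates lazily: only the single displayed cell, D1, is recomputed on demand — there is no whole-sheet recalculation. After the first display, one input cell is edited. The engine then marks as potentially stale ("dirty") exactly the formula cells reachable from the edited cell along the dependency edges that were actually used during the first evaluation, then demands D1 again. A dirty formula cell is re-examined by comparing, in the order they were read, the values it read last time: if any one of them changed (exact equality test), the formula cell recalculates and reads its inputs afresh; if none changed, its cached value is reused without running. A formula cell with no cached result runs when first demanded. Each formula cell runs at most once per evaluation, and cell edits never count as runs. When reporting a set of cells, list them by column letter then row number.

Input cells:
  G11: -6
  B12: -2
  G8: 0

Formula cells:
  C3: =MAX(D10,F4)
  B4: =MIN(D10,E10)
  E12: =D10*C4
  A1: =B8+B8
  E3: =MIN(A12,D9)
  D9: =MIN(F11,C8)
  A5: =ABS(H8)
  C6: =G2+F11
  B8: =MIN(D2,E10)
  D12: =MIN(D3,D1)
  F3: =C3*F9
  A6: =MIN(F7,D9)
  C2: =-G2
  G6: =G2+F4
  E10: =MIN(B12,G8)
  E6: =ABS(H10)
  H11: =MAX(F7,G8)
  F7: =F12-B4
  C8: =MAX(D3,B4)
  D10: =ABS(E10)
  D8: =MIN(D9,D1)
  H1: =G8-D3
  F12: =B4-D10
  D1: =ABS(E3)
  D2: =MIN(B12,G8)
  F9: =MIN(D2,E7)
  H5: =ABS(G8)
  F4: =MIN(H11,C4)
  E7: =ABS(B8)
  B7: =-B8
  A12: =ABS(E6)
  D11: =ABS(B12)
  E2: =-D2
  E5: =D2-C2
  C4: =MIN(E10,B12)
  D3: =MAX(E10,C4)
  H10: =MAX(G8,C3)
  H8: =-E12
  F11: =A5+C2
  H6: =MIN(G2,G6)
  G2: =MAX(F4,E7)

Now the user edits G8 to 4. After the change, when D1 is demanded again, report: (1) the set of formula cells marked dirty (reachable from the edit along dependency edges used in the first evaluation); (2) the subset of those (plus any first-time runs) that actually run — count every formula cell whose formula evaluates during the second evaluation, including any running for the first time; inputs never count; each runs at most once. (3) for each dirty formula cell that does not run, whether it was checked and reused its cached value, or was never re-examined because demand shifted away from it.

First evaluation (everything demanded from the output):
  D2 = MIN(-2, 0) = -2
  E10 = MIN(-2, 0) = -2
  B8 = MIN(-2, -2) = -2
  C4 = MIN(-2, -2) = -2
  D3 = MAX(-2, -2) = -2
  D10 = ABS(-2) = 2
  B4 = MIN(2, -2) = -2
  C8 = MAX(-2, -2) = -2
  E7 = ABS(-2) = 2
  E12 = 2 * -2 = -4
  F12 = -2 - 2 = -4
  F7 = -4 - -2 = -2
  H8 = -(-4) = 4
  A5 = ABS(4) = 4
  H11 = MAX(-2, 0) = 0
  F4 = MIN(0, -2) = -2
  C3 = MAX(2, -2) = 2
  G2 = MAX(-2, 2) = 2
  C2 = -(2) = -2
  F11 = 4 + -2 = 2
  D9 = MIN(2, -2) = -2
  H10 = MAX(0, 2) = 2
  E6 = ABS(2) = 2
  A12 = ABS(2) = 2
  E3 = MIN(2, -2) = -2
  D1 = ABS(-2) = 2

Propagation after the edit:
  D2: runs — G8 0->4; result -2 (same value as before).
  E10: runs — G8 0->4; result -2 (same value as before).
  B8: checked — values it read are unchanged (D2 unchanged, E10 unchanged); reused cached -2 without running.
  C4: checked — values it read are unchanged (E10 unchanged, B12 unchanged); reused cached -2 without running.
  D3: checked — values it read are unchanged (E10 unchanged, C4 unchanged); reused cached -2 without running.
  D10: checked — values it read are unchanged (E10 unchanged); reused cached 2 without running.
  B4: checked — values it read are unchanged (D10 unchanged, E10 unchanged); reused cached -2 without running.
  C8: checked — values it read are unchanged (D3 unchanged, B4 unchanged); reused cached -2 without running.
  E7: checked — values it read are unchanged (B8 unchanged); reused cached 2 without running.
  E12: checked — values it read are unchanged (D10 unchanged, C4 unchanged); reused cached -4 without running.
  F12: checked — values it read are unchanged (B4 unchanged, D10 unchanged); reused cached -4 without running.
  F7: checked — values it read are unchanged (F12 unchanged, B4 unchanged); reused cached -2 without running.
  H8: checked — values it read are unchanged (E12 unchanged); reused cached 4 without running.
  A5: checked — values it read are unchanged (H8 unchanged); reused cached 4 without running.
  H11: runs — G8 0->4; result 4.
  F4: runs — H11 0->4; result -2 (same value as before).
  C3: checked — values it read are unchanged (D10 unchanged, F4 unchanged); reused cached 2 without running.
  G2: checked — values it read are unchanged (F4 unchanged, E7 unchanged); reused cached 2 without running.
  C2: checked — values it read are unchanged (G2 unchanged); reused cached -2 without running.
  F11: checked — values it read are unchanged (A5 unchanged, C2 unchanged); reused cached 2 without running.
  D9: checked — values it read are unchanged (F11 unchanged, C8 unchanged); reused cached -2 without running.
  H10: runs — G8 0->4; result 4.
  E6: runs — H10 2->4; result 4.
  A12: runs — E6 2->4; result 4.
  E3: runs — A12 2->4; result -2 (same value as before).
  D1: checked — values it read are unchanged (E3 unchanged); reused cached 2 without running.

Key observation: the cutoff stops propagation at D10 — its inputs' values are unchanged, so it reuses its cache.

Marked dirty: A5, A12, B4, B8, C2, C3, C4, C8, D1, D2, D3, D9, D10, E3, E6, E7, E10, E12, F4, F7, F11, F12, G2, H8, H10, H11.
Formula cells that run: A12, D2, E3, E6, E10, F4, H10, H11 — 8 in total.
Checked but reused from cache: A5, B4, B8, C2, C3, C4, C8, D1, D3, D9, D10, E7, E12, F7, F11, F12, G2, H8.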